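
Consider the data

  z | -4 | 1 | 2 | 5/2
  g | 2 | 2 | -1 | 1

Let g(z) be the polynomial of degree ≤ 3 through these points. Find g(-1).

Using Newton's divided-difference form:
g[-4,1] = (2 - 2) / (1 - (-4)) = 0
g[1,2] = (-1 - 2) / (2 - 1) = -3
g[2,5/2] = (1 - (-1)) / (5/2 - 2) = 4
g[-4,1,2] = (-3 - 0) / (2 - (-4)) = -1/2
g[1,2,5/2] = (4 - (-3)) / (5/2 - 1) = 14/3
g[-4,1,2,5/2] = (14/3 - (-1/2)) / (5/2 - (-4)) = 31/39
g(-1) = 2 + 0·(3) + (-1/2)·(3)·(-2) + (31/39)·(3)·(-2)·(-3) = 251/13

251/13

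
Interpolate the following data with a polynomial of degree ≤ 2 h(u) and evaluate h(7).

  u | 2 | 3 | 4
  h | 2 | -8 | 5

Evaluate each Lagrange basis at u = 7:
L_0(7) = (4)·(3)/[(-1)·(-2)] = 6
L_1(7) = (5)·(3)/[(1)·(-1)] = -15
L_2(7) = (5)·(4)/[(2)·(1)] = 10
Sum: 2·(6) + (-8)·(-15) + 5·(10) = 182

182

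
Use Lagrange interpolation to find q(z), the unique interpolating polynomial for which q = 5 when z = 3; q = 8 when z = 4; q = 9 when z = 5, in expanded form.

q(z) = -z^2 + 10z - 16

Build the Lagrange basis polynomials:
L_0(z) = (z - 4)(z - 5) / [2] = (1/2)z^2 - (9/2)z + 10
L_1(z) = (z - 3)(z - 5) / [-1] = -z^2 + 8z - 15
L_2(z) = (z - 3)(z - 4) / [2] = (1/2)z^2 - (7/2)z + 6
q(z) = 5·L_0 + 8·L_1 + 9·L_2
  5·L_0(z) = (5/2)z^2 - (45/2)z + 50
  8·L_1(z) = -8z^2 + 64z - 120
  9·L_2(z) = (9/2)z^2 - (63/2)z + 54
Adding term by term: -z^2 + 10z - 16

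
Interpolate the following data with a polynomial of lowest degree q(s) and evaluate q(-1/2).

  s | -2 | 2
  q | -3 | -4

-27/8

Evaluate each Lagrange basis at s = -1/2:
L_0(-1/2) = (-5/2)/[(-4)] = 5/8
L_1(-1/2) = (3/2)/[(4)] = 3/8
Sum: (-3)·(5/8) + (-4)·(3/8) = -27/8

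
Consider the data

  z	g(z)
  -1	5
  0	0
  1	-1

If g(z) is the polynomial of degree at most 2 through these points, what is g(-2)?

Evaluate each Lagrange basis at z = -2:
L_0(-2) = (-2)·(-3)/[(-1)·(-2)] = 3
L_1(-2) = (-1)·(-3)/[(1)·(-1)] = -3
L_2(-2) = (-1)·(-2)/[(2)·(1)] = 1
Sum: 5·(3) + 0 + (-1)·(1) = 14

14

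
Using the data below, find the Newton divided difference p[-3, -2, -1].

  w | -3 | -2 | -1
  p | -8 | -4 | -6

p[-3,-2] = (-4 - (-8)) / (-2 - (-3)) = 4
p[-2,-1] = (-6 - (-4)) / (-1 - (-2)) = -2
p[-3,-2,-1] = (-2 - 4) / (-1 - (-3)) = -3

-3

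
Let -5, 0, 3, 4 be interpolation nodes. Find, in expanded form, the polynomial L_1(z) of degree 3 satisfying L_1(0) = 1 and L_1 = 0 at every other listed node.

L_1(z) = (z + 5)(z - 3)(z - 4) / [(5)·(-3)·(-4)]
       = (z^3 - 2z^2 - 23z + 60) / (60)

L_1(z) = (1/60)z^3 - (1/30)z^2 - (23/60)z + 1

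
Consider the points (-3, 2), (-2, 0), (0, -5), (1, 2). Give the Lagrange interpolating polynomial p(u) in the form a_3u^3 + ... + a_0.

p(u) = (5/6)u^3 + 4u^2 + (13/6)u - 5

Build the Lagrange basis polynomials:
L_0(u) = (u + 2)u(u - 1) / [-12] = -(1/12)u^3 - (1/12)u^2 + (1/6)u
L_1(u) = (u + 3)u(u - 1) / [6] = (1/6)u^3 + (1/3)u^2 - (1/2)u
L_2(u) = (u + 3)(u + 2)(u - 1) / [-6] = -(1/6)u^3 - (2/3)u^2 - (1/6)u + 1
L_3(u) = (u + 3)(u + 2)u / [12] = (1/12)u^3 + (5/12)u^2 + (1/2)u
p(u) = 2·L_0 + 0·L_1 + (-5)·L_2 + 2·L_3
  2·L_0(u) = -(1/6)u^3 - (1/6)u^2 + (1/3)u
  0·L_1(u) = 0
  (-5)·L_2(u) = (5/6)u^3 + (10/3)u^2 + (5/6)u - 5
  2·L_3(u) = (1/6)u^3 + (5/6)u^2 + u
Adding term by term: (5/6)u^3 + 4u^2 + (13/6)u - 5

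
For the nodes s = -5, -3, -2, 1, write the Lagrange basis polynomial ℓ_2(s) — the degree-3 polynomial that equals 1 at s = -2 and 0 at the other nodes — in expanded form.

ℓ_2(s) = -(1/9)s^3 - (7/9)s^2 - (7/9)s + 5/3

ℓ_2(s) = (s + 5)(s + 3)(s - 1) / [(3)·(1)·(-3)]
       = (s^3 + 7s^2 + 7s - 15) / (-9)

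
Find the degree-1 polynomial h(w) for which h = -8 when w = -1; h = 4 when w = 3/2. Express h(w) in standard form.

Build the Lagrange basis polynomials:
L_0(w) = (w - 3/2) / [-5/2] = -(2/5)w + 3/5
L_1(w) = (w + 1) / [5/2] = (2/5)w + 2/5
h(w) = (-8)·L_0 + 4·L_1
  (-8)·L_0(w) = (16/5)w - 24/5
  4·L_1(w) = (8/5)w + 8/5
Adding term by term: (24/5)w - 16/5

h(w) = (24/5)w - 16/5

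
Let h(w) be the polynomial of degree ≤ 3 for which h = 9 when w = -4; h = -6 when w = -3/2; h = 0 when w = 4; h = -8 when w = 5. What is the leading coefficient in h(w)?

Build the Lagrange basis polynomials:
L_0(w) = (w + 3/2)(w - 4)(w - 5) / [-180] = -(1/180)w^3 + (1/24)w^2 - (13/360)w - 1/6
L_1(w) = (w + 4)(w - 4)(w - 5) / [715/8] = (8/715)w^3 - (8/143)w^2 - (128/715)w + 128/143
L_2(w) = (w + 4)(w + 3/2)(w - 5) / [-44] = -(1/44)w^3 - (1/88)w^2 + (43/88)w + 15/22
L_3(w) = (w + 4)(w + 3/2)(w - 4) / [117/2] = (2/117)w^3 + (1/39)w^2 - (32/117)w - 16/39
h(w) = 9·L_0 + (-6)·L_1 + 0·L_2 + (-8)·L_3
Only the coefficient of w^3 is needed; take it from each L_i and combine:
9·(-1/180) + (-6)·(8/715) + 0·(-1/44) + (-8)·(2/117) = -1307/5148

-1307/5148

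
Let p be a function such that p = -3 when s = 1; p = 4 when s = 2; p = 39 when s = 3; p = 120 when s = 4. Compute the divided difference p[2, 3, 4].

23

p[2,3] = (39 - 4) / (3 - 2) = 35
p[3,4] = (120 - 39) / (4 - 3) = 81
p[2,3,4] = (81 - 35) / (4 - 2) = 23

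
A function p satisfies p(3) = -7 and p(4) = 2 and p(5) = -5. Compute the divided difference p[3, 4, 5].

p[3,4] = (2 - (-7)) / (4 - 3) = 9
p[4,5] = (-5 - 2) / (5 - 4) = -7
p[3,4,5] = (-7 - 9) / (5 - 3) = -8

-8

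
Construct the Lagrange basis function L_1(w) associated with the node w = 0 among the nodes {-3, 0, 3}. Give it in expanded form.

L_1(w) = (w + 3)(w - 3) / [(3)·(-3)]
       = (w^2 - 9) / (-9)

L_1(w) = -(1/9)w^2 + 1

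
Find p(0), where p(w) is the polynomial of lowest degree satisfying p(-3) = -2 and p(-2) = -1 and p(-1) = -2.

L_0(0) = (2)·(1)/[(-1)·(-2)] = 1
L_1(0) = (3)·(1)/[(1)·(-1)] = -3
L_2(0) = (3)·(2)/[(2)·(1)] = 3
Sum: (-2)·(1) + (-1)·(-3) + (-2)·(3) = -5

-5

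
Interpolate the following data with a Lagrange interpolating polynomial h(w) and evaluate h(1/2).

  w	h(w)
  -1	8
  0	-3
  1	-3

Evaluate each Lagrange basis at w = 1/2:
L_0(1/2) = (1/2)·(-1/2)/[(-1)·(-2)] = -1/8
L_1(1/2) = (3/2)·(-1/2)/[(1)·(-1)] = 3/4
L_2(1/2) = (3/2)·(1/2)/[(2)·(1)] = 3/8
Sum: 8·(-1/8) + (-3)·(3/4) + (-3)·(3/8) = -35/8

-35/8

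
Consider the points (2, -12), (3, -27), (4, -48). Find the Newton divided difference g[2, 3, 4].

g[2,3] = (-27 - (-12)) / (3 - 2) = -15
g[3,4] = (-48 - (-27)) / (4 - 3) = -21
g[2,3,4] = (-21 - (-15)) / (4 - 2) = -3

-3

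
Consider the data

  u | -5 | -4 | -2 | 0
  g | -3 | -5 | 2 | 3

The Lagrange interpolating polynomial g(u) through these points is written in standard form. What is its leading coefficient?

The leading coefficient equals the top divided difference g[-5,-4,-2,0].
g[-5,-4] = (-5 - (-3)) / (-4 - (-5)) = -2
g[-4,-2] = (2 - (-5)) / (-2 - (-4)) = 7/2
g[-2,0] = (3 - 2) / (0 - (-2)) = 1/2
g[-5,-4,-2] = (7/2 - (-2)) / (-2 - (-5)) = 11/6
g[-4,-2,0] = (1/2 - 7/2) / (0 - (-4)) = -3/4
g[-5,-4,-2,0] = (-3/4 - 11/6) / (0 - (-5)) = -31/60

-31/60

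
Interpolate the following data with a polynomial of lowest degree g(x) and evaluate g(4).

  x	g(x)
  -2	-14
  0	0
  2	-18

Using Newton's divided-difference form:
g[-2,0] = (0 - (-14)) / (0 - (-2)) = 7
g[0,2] = (-18 - 0) / (2 - 0) = -9
g[-2,0,2] = (-9 - 7) / (2 - (-2)) = -4
g(4) = -14 + 7·(6) + (-4)·(6)·(4) = -68

-68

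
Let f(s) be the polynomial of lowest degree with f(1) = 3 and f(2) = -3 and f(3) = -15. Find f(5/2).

-33/4

Evaluate each Lagrange basis at s = 5/2:
L_0(5/2) = (1/2)·(-1/2)/[(-1)·(-2)] = -1/8
L_1(5/2) = (3/2)·(-1/2)/[(1)·(-1)] = 3/4
L_2(5/2) = (3/2)·(1/2)/[(2)·(1)] = 3/8
Sum: 3·(-1/8) + (-3)·(3/4) + (-15)·(3/8) = -33/4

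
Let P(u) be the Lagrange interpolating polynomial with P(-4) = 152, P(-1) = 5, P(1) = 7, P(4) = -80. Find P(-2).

Evaluate each Lagrange basis at u = -2:
L_0(-2) = (-1)·(-3)·(-6)/[(-3)·(-5)·(-8)] = 3/20
L_1(-2) = (2)·(-3)·(-6)/[(3)·(-2)·(-5)] = 6/5
L_2(-2) = (2)·(-1)·(-6)/[(5)·(2)·(-3)] = -2/5
L_3(-2) = (2)·(-1)·(-3)/[(8)·(5)·(3)] = 1/20
Sum: 152·(3/20) + 5·(6/5) + 7·(-2/5) + (-80)·(1/20) = 22

22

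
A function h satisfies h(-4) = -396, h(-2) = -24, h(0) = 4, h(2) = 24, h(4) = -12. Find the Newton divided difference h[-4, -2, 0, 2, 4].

h[-4,-2] = (-24 - (-396)) / (-2 - (-4)) = 186
h[-2,0] = (4 - (-24)) / (0 - (-2)) = 14
h[0,2] = (24 - 4) / (2 - 0) = 10
h[2,4] = (-12 - 24) / (4 - 2) = -18
h[-4,-2,0] = (14 - 186) / (0 - (-4)) = -43
h[-2,0,2] = (10 - 14) / (2 - (-2)) = -1
h[0,2,4] = (-18 - 10) / (4 - 0) = -7
h[-4,-2,0,2] = (-1 - (-43)) / (2 - (-4)) = 7
h[-2,0,2,4] = (-7 - (-1)) / (4 - (-2)) = -1
h[-4,-2,0,2,4] = (-1 - 7) / (4 - (-4)) = -1

-1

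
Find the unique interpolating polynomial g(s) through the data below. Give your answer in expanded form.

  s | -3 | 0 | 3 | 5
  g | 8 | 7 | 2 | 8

Newton's divided differences:
g[-3,0] = (7 - 8) / (0 - (-3)) = -1/3
g[0,3] = (2 - 7) / (3 - 0) = -5/3
g[3,5] = (8 - 2) / (5 - 3) = 3
g[-3,0,3] = (-5/3 - (-1/3)) / (3 - (-3)) = -2/9
g[0,3,5] = (3 - (-5/3)) / (5 - 0) = 14/15
g[-3,0,3,5] = (14/15 - (-2/9)) / (5 - (-3)) = 13/90
g(s) = 8 + (-1/3)·(s + 3) + (-2/9)·(s + 3)s + (13/90)·(s + 3)s(s - 3)
Expanding: g(s) = (13/90)s^3 - (2/9)s^2 - (23/10)s + 7

g(s) = (13/90)s^3 - (2/9)s^2 - (23/10)s + 7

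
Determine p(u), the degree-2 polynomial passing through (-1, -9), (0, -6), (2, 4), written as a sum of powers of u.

Build the Lagrange basis polynomials:
L_0(u) = u(u - 2) / [3] = (1/3)u^2 - (2/3)u
L_1(u) = (u + 1)(u - 2) / [-2] = -(1/2)u^2 + (1/2)u + 1
L_2(u) = (u + 1)u / [6] = (1/6)u^2 + (1/6)u
p(u) = (-9)·L_0 + (-6)·L_1 + 4·L_2
  (-9)·L_0(u) = -3u^2 + 6u
  (-6)·L_1(u) = 3u^2 - 3u - 6
  4·L_2(u) = (2/3)u^2 + (2/3)u
Adding term by term: (2/3)u^2 + (11/3)u - 6

p(u) = (2/3)u^2 + (11/3)u - 6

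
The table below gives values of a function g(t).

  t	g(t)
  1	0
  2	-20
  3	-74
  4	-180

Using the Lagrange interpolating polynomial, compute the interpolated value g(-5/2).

L_0(-5/2) = (-9/2)·(-11/2)·(-13/2)/[(-1)·(-2)·(-3)] = 429/16
L_1(-5/2) = (-7/2)·(-11/2)·(-13/2)/[(1)·(-1)·(-2)] = -1001/16
L_2(-5/2) = (-7/2)·(-9/2)·(-13/2)/[(2)·(1)·(-1)] = 819/16
L_3(-5/2) = (-7/2)·(-9/2)·(-11/2)/[(3)·(2)·(1)] = -231/16
Sum: 0 + (-20)·(-1001/16) + (-74)·(819/16) + (-180)·(-231/16) = 497/8

497/8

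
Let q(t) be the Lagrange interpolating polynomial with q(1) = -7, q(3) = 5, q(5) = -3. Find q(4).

L_0(4) = (1)·(-1)/[(-2)·(-4)] = -1/8
L_1(4) = (3)·(-1)/[(2)·(-2)] = 3/4
L_2(4) = (3)·(1)/[(4)·(2)] = 3/8
Sum: (-7)·(-1/8) + 5·(3/4) + (-3)·(3/8) = 7/2

7/2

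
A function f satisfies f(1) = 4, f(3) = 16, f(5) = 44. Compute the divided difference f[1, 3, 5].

f[1,3] = (16 - 4) / (3 - 1) = 6
f[3,5] = (44 - 16) / (5 - 3) = 14
f[1,3,5] = (14 - 6) / (5 - 1) = 2

2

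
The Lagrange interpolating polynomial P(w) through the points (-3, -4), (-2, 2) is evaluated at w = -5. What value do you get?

L_0(-5) = (-3)/[(-1)] = 3
L_1(-5) = (-2)/[(1)] = -2
Sum: (-4)·(3) + 2·(-2) = -16

-16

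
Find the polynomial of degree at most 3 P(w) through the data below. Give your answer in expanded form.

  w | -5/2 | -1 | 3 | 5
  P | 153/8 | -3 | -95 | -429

P(w) = -3w^3 - 3w^2 + 4w + 1

L_0(w) = (w + 1)(w - 3)(w - 5) / [-495/8] = -(8/495)w^3 + (56/495)w^2 - (56/495)w - 8/33
L_1(w) = (w + 5/2)(w - 3)(w - 5) / [36] = (1/36)w^3 - (11/72)w^2 - (5/36)w + 25/24
L_2(w) = (w + 5/2)(w + 1)(w - 5) / [-44] = -(1/44)w^3 + (3/88)w^2 + (15/44)w + 25/88
L_3(w) = (w + 5/2)(w + 1)(w - 3) / [90] = (1/90)w^3 + (1/180)w^2 - (4/45)w - 1/12
P(w) = (153/8)·L_0 + (-3)·L_1 + (-95)·L_2 + (-429)·L_3
  (153/8)·L_0(w) = -(17/55)w^3 + (119/55)w^2 - (119/55)w - 51/11
  (-3)·L_1(w) = -(1/12)w^3 + (11/24)w^2 + (5/12)w - 25/8
  (-95)·L_2(w) = (95/44)w^3 - (285/88)w^2 - (1425/44)w - 2375/88
  (-429)·L_3(w) = -(143/30)w^3 - (143/60)w^2 + (572/15)w + 143/4
Adding term by term: -3w^3 - 3w^2 + 4w + 1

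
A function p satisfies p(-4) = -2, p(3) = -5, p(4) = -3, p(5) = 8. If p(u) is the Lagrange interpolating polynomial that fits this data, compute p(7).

L_0(7) = (4)·(3)·(2)/[(-7)·(-8)·(-9)] = -1/21
L_1(7) = (11)·(3)·(2)/[(7)·(-1)·(-2)] = 33/7
L_2(7) = (11)·(4)·(2)/[(8)·(1)·(-1)] = -11
L_3(7) = (11)·(4)·(3)/[(9)·(2)·(1)] = 22/3
Sum: (-2)·(-1/21) + (-5)·(33/7) + (-3)·(-11) + 8·(22/3) = 1432/21

1432/21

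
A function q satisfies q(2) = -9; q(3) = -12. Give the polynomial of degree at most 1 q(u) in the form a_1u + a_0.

Build the Lagrange basis polynomials:
L_0(u) = (u - 3) / [-1] = -u + 3
L_1(u) = (u - 2) / [1] = u - 2
q(u) = (-9)·L_0 + (-12)·L_1
  (-9)·L_0(u) = 9u - 27
  (-12)·L_1(u) = -12u + 24
Adding term by term: -3u - 3

q(u) = -3u - 3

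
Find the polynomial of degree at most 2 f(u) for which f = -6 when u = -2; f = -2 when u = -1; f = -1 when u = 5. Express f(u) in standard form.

f(u) = -(23/42)u^2 + (33/14)u + 19/21

L_0(u) = (u + 1)(u - 5) / [7] = (1/7)u^2 - (4/7)u - 5/7
L_1(u) = (u + 2)(u - 5) / [-6] = -(1/6)u^2 + (1/2)u + 5/3
L_2(u) = (u + 2)(u + 1) / [42] = (1/42)u^2 + (1/14)u + 1/21
f(u) = (-6)·L_0 + (-2)·L_1 + (-1)·L_2
  (-6)·L_0(u) = -(6/7)u^2 + (24/7)u + 30/7
  (-2)·L_1(u) = (1/3)u^2 - u - 10/3
  (-1)·L_2(u) = -(1/42)u^2 - (1/14)u - 1/21
Adding term by term: -(23/42)u^2 + (33/14)u + 19/21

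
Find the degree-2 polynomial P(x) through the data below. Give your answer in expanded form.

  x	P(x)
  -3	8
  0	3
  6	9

P(x) = (8/27)x^2 - (7/9)x + 3

L_0(x) = x(x - 6) / [27] = (1/27)x^2 - (2/9)x
L_1(x) = (x + 3)(x - 6) / [-18] = -(1/18)x^2 + (1/6)x + 1
L_2(x) = (x + 3)x / [54] = (1/54)x^2 + (1/18)x
P(x) = 8·L_0 + 3·L_1 + 9·L_2
  8·L_0(x) = (8/27)x^2 - (16/9)x
  3·L_1(x) = -(1/6)x^2 + (1/2)x + 3
  9·L_2(x) = (1/6)x^2 + (1/2)x
Adding term by term: (8/27)x^2 - (7/9)x + 3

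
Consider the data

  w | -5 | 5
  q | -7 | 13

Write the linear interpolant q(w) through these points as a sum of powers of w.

q(w) = 2w + 3

Build the Lagrange basis polynomials:
L_0(w) = (w - 5) / [-10] = -(1/10)w + 1/2
L_1(w) = (w + 5) / [10] = (1/10)w + 1/2
q(w) = (-7)·L_0 + 13·L_1
  (-7)·L_0(w) = (7/10)w - 7/2
  13·L_1(w) = (13/10)w + 13/2
Adding term by term: 2w + 3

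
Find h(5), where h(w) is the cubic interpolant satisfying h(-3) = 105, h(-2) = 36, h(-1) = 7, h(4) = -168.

Using Newton's divided-difference form:
h[-3,-2] = (36 - 105) / (-2 - (-3)) = -69
h[-2,-1] = (7 - 36) / (-1 - (-2)) = -29
h[-1,4] = (-168 - 7) / (4 - (-1)) = -35
h[-3,-2,-1] = (-29 - (-69)) / (-1 - (-3)) = 20
h[-2,-1,4] = (-35 - (-29)) / (4 - (-2)) = -1
h[-3,-2,-1,4] = (-1 - 20) / (4 - (-3)) = -3
h(5) = 105 + (-69)·(8) + 20·(8)·(7) + (-3)·(8)·(7)·(6) = -335

-335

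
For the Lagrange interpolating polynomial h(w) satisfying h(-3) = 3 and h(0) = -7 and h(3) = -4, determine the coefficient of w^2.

13/18

The leading coefficient equals the top divided difference h[-3,0,3].
h[-3,0] = (-7 - 3) / (0 - (-3)) = -10/3
h[0,3] = (-4 - (-7)) / (3 - 0) = 1
h[-3,0,3] = (1 - (-10/3)) / (3 - (-3)) = 13/18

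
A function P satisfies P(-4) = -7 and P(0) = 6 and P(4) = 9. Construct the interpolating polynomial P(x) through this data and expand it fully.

Newton's divided differences:
P[-4,0] = (6 - (-7)) / (0 - (-4)) = 13/4
P[0,4] = (9 - 6) / (4 - 0) = 3/4
P[-4,0,4] = (3/4 - 13/4) / (4 - (-4)) = -5/16
P(x) = -7 + (13/4)·(x + 4) + (-5/16)·(x + 4)x
Expanding: P(x) = -(5/16)x^2 + 2x + 6

P(x) = -(5/16)x^2 + 2x + 6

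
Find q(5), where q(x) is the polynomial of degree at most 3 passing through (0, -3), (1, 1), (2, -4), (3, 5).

Using Newton's divided-difference form:
q[0,1] = (1 - (-3)) / (1 - 0) = 4
q[1,2] = (-4 - 1) / (2 - 1) = -5
q[2,3] = (5 - (-4)) / (3 - 2) = 9
q[0,1,2] = (-5 - 4) / (2 - 0) = -9/2
q[1,2,3] = (9 - (-5)) / (3 - 1) = 7
q[0,1,2,3] = (7 - (-9/2)) / (3 - 0) = 23/6
q(5) = -3 + 4·(5) + (-9/2)·(5)·(4) + (23/6)·(5)·(4)·(3) = 157

157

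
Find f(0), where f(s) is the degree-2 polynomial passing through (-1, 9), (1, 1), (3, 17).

L_0(0) = (-1)·(-3)/[(-2)·(-4)] = 3/8
L_1(0) = (1)·(-3)/[(2)·(-2)] = 3/4
L_2(0) = (1)·(-1)/[(4)·(2)] = -1/8
Sum: 9·(3/8) + 1·(3/4) + 17·(-1/8) = 2

2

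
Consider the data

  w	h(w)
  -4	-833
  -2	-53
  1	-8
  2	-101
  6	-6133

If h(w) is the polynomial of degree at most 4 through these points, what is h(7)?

L_0(7) = (9)·(6)·(5)·(1)/[(-2)·(-5)·(-6)·(-10)] = 9/20
L_1(7) = (11)·(6)·(5)·(1)/[(2)·(-3)·(-4)·(-8)] = -55/32
L_2(7) = (11)·(9)·(5)·(1)/[(5)·(3)·(-1)·(-5)] = 33/5
L_3(7) = (11)·(9)·(6)·(1)/[(6)·(4)·(1)·(-4)] = -99/16
L_4(7) = (11)·(9)·(6)·(5)/[(10)·(8)·(5)·(4)] = 297/160
Sum: (-833)·(9/20) + (-53)·(-55/32) + (-8)·(33/5) + (-101)·(-99/16) + (-6133)·(297/160) = -11096

-11096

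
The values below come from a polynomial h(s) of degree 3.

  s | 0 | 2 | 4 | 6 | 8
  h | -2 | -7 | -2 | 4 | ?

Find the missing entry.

The 4 known values determine h uniquely (degree ≤ 3).
L_0(8) = (6)·(4)·(2)/[(-2)·(-4)·(-6)] = -1
L_1(8) = (8)·(4)·(2)/[(2)·(-2)·(-4)] = 4
L_2(8) = (8)·(6)·(2)/[(4)·(2)·(-2)] = -6
L_3(8) = (8)·(6)·(4)/[(6)·(4)·(2)] = 4
Sum: (-2)·(-1) + (-7)·(4) + (-2)·(-6) + 4·(4) = 2

2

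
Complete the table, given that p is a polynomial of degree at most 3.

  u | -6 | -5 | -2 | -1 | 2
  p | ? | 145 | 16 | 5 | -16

240

The 4 known values determine p uniquely (degree ≤ 3).
Evaluate each Lagrange basis at u = -6:
L_0(-6) = (-4)·(-5)·(-8)/[(-3)·(-4)·(-7)] = 40/21
L_1(-6) = (-1)·(-5)·(-8)/[(3)·(-1)·(-4)] = -10/3
L_2(-6) = (-1)·(-4)·(-8)/[(4)·(1)·(-3)] = 8/3
L_3(-6) = (-1)·(-4)·(-5)/[(7)·(4)·(3)] = -5/21
Sum: 145·(40/21) + 16·(-10/3) + 5·(8/3) + (-16)·(-5/21) = 240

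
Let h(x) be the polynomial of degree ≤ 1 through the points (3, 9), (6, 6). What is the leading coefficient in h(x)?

L_0(x) = (x - 6) / [-3] = -(1/3)x + 2
L_1(x) = (x - 3) / [3] = (1/3)x - 1
h(x) = 9·L_0 + 6·L_1
Only the coefficient of x is needed; take it from each L_i and combine:
9·(-1/3) + 6·(1/3) = -1

-1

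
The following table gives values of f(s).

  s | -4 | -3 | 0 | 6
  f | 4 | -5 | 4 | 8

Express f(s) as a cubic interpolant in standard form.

Newton's divided differences:
f[-4,-3] = (-5 - 4) / (-3 - (-4)) = -9
f[-3,0] = (4 - (-5)) / (0 - (-3)) = 3
f[0,6] = (8 - 4) / (6 - 0) = 2/3
f[-4,-3,0] = (3 - (-9)) / (0 - (-4)) = 3
f[-3,0,6] = (2/3 - 3) / (6 - (-3)) = -7/27
f[-4,-3,0,6] = (-7/27 - 3) / (6 - (-4)) = -44/135
f(s) = 4 + (-9)·(s + 4) + 3·(s + 4)(s + 3) + (-44/135)·(s + 4)(s + 3)s
Expanding: f(s) = -(44/135)s^3 + (97/135)s^2 + (364/45)s + 4

f(s) = -(44/135)s^3 + (97/135)s^2 + (364/45)s + 4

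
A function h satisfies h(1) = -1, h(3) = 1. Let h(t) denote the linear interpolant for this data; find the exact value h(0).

Evaluate each Lagrange basis at t = 0:
L_0(0) = (-3)/[(-2)] = 3/2
L_1(0) = (-1)/[(2)] = -1/2
Sum: (-1)·(3/2) + 1·(-1/2) = -2

-2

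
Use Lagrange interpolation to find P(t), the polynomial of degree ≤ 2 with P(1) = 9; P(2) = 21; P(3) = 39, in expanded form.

L_0(t) = (t - 2)(t - 3) / [2] = (1/2)t^2 - (5/2)t + 3
L_1(t) = (t - 1)(t - 3) / [-1] = -t^2 + 4t - 3
L_2(t) = (t - 1)(t - 2) / [2] = (1/2)t^2 - (3/2)t + 1
P(t) = 9·L_0 + 21·L_1 + 39·L_2
  9·L_0(t) = (9/2)t^2 - (45/2)t + 27
  21·L_1(t) = -21t^2 + 84t - 63
  39·L_2(t) = (39/2)t^2 - (117/2)t + 39
Adding term by term: 3t^2 + 3t + 3

P(t) = 3t^2 + 3t + 3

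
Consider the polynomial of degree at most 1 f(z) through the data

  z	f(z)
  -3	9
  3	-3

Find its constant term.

L_0(z) = (z - 3) / [-6] = -(1/6)z + 1/2
L_1(z) = (z + 3) / [6] = (1/6)z + 1/2
f(z) = 9·L_0 + (-3)·L_1
Only the constant term is needed; take it from each L_i and combine:
9·(1/2) + (-3)·(1/2) = 3

3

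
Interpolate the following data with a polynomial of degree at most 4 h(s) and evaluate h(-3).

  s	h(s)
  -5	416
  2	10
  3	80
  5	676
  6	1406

Evaluate each Lagrange basis at s = -3:
L_0(-3) = (-5)·(-6)·(-8)·(-9)/[(-7)·(-8)·(-10)·(-11)] = 27/77
L_1(-3) = (2)·(-6)·(-8)·(-9)/[(7)·(-1)·(-3)·(-4)] = 72/7
L_2(-3) = (2)·(-5)·(-8)·(-9)/[(8)·(1)·(-2)·(-3)] = -15
L_3(-3) = (2)·(-5)·(-6)·(-9)/[(10)·(3)·(2)·(-1)] = 9
L_4(-3) = (2)·(-5)·(-6)·(-8)/[(11)·(4)·(3)·(1)] = -40/11
Sum: 416·(27/77) + 10·(72/7) + 80·(-15) + 676·(9) + 1406·(-40/11) = 20

20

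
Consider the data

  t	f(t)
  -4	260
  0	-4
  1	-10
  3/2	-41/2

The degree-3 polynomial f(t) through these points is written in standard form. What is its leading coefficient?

The leading coefficient equals the top divided difference f[-4,0,1,3/2].
f[-4,0] = (-4 - 260) / (0 - (-4)) = -66
f[0,1] = (-10 - (-4)) / (1 - 0) = -6
f[1,3/2] = (-41/2 - (-10)) / (3/2 - 1) = -21
f[-4,0,1] = (-6 - (-66)) / (1 - (-4)) = 12
f[0,1,3/2] = (-21 - (-6)) / (3/2 - 0) = -10
f[-4,0,1,3/2] = (-10 - 12) / (3/2 - (-4)) = -4

-4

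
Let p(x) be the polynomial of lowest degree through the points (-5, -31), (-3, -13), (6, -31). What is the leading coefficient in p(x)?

-1

The leading coefficient equals the top divided difference p[-5,-3,6].
p[-5,-3] = (-13 - (-31)) / (-3 - (-5)) = 9
p[-3,6] = (-31 - (-13)) / (6 - (-3)) = -2
p[-5,-3,6] = (-2 - 9) / (6 - (-5)) = -1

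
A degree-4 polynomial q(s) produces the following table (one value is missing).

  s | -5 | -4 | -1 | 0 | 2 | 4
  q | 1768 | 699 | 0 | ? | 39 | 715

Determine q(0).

3

The 5 known values determine q uniquely (degree ≤ 4).
Evaluate each Lagrange basis at s = 0:
L_0(0) = (4)·(1)·(-2)·(-4)/[(-1)·(-4)·(-7)·(-9)] = 8/63
L_1(0) = (5)·(1)·(-2)·(-4)/[(1)·(-3)·(-6)·(-8)] = -5/18
L_2(0) = (5)·(4)·(-2)·(-4)/[(4)·(3)·(-3)·(-5)] = 8/9
L_3(0) = (5)·(4)·(1)·(-4)/[(7)·(6)·(3)·(-2)] = 20/63
L_4(0) = (5)·(4)·(1)·(-2)/[(9)·(8)·(5)·(2)] = -1/18
Sum: 1768·(8/63) + 699·(-5/18) + 0 + 39·(20/63) + 715·(-1/18) = 3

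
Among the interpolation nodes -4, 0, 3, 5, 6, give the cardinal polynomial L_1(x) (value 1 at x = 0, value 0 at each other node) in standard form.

L_1(x) = (x + 4)(x - 3)(x - 5)(x - 6) / [(4)·(-3)·(-5)·(-6)]
       = (x^4 - 10x^3 + 7x^2 + 162x - 360) / (-360)

L_1(x) = -(1/360)x^4 + (1/36)x^3 - (7/360)x^2 - (9/20)x + 1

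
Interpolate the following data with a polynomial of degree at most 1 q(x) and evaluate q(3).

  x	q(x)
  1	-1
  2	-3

L_0(3) = (1)/[(-1)] = -1
L_1(3) = (2)/[(1)] = 2
Sum: (-1)·(-1) + (-3)·(2) = -5

-5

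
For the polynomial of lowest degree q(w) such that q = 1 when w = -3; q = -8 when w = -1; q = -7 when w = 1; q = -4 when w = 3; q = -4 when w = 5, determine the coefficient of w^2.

43/64

Build the Lagrange basis polynomials:
L_0(w) = (w + 1)(w - 1)(w - 3)(w - 5) / [384] = (1/384)w^4 - (1/48)w^3 + (7/192)w^2 + (1/48)w - 5/128
L_1(w) = (w + 3)(w - 1)(w - 3)(w - 5) / [-96] = -(1/96)w^4 + (1/16)w^3 + (1/24)w^2 - (9/16)w + 15/32
L_2(w) = (w + 3)(w + 1)(w - 3)(w - 5) / [64] = (1/64)w^4 - (1/16)w^3 - (7/32)w^2 + (9/16)w + 45/64
L_3(w) = (w + 3)(w + 1)(w - 1)(w - 5) / [-96] = -(1/96)w^4 + (1/48)w^3 + (1/6)w^2 - (1/48)w - 5/32
L_4(w) = (w + 3)(w + 1)(w - 1)(w - 3) / [384] = (1/384)w^4 - (5/192)w^2 + 3/128
q(w) = 1·L_0 + (-8)·L_1 + (-7)·L_2 + (-4)·L_3 + (-4)·L_4
Only the coefficient of w^2 is needed; take it from each L_i and combine:
1·(7/192) + (-8)·(1/24) + (-7)·(-7/32) + (-4)·(1/6) + (-4)·(-5/192) = 43/64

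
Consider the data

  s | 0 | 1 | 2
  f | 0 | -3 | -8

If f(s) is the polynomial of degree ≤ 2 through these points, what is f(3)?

-15

Evaluate each Lagrange basis at s = 3:
L_0(3) = (2)·(1)/[(-1)·(-2)] = 1
L_1(3) = (3)·(1)/[(1)·(-1)] = -3
L_2(3) = (3)·(2)/[(2)·(1)] = 3
Sum: 0 + (-3)·(-3) + (-8)·(3) = -15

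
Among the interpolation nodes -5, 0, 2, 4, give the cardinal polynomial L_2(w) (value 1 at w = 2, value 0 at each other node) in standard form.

L_2(w) = -(1/28)w^3 - (1/28)w^2 + (5/7)w

L_2(w) = (w + 5)w(w - 4) / [(7)·(2)·(-2)]
       = (w^3 + w^2 - 20w) / (-28)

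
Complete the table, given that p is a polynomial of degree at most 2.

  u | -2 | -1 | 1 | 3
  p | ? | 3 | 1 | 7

7

The 3 known values determine p uniquely (degree ≤ 2).
L_0(-2) = (-3)·(-5)/[(-2)·(-4)] = 15/8
L_1(-2) = (-1)·(-5)/[(2)·(-2)] = -5/4
L_2(-2) = (-1)·(-3)/[(4)·(2)] = 3/8
Sum: 3·(15/8) + 1·(-5/4) + 7·(3/8) = 7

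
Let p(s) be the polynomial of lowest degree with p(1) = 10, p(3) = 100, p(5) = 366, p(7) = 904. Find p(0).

Using Newton's divided-difference form:
p[1,3] = (100 - 10) / (3 - 1) = 45
p[3,5] = (366 - 100) / (5 - 3) = 133
p[5,7] = (904 - 366) / (7 - 5) = 269
p[1,3,5] = (133 - 45) / (5 - 1) = 22
p[3,5,7] = (269 - 133) / (7 - 3) = 34
p[1,3,5,7] = (34 - 22) / (7 - 1) = 2
p(0) = 10 + 45·(-1) + 22·(-1)·(-3) + 2·(-1)·(-3)·(-5) = 1

1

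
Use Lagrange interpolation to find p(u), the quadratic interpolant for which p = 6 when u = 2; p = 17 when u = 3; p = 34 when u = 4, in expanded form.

p(u) = 3u^2 - 4u + 2

Build the Lagrange basis polynomials:
L_0(u) = (u - 3)(u - 4) / [2] = (1/2)u^2 - (7/2)u + 6
L_1(u) = (u - 2)(u - 4) / [-1] = -u^2 + 6u - 8
L_2(u) = (u - 2)(u - 3) / [2] = (1/2)u^2 - (5/2)u + 3
p(u) = 6·L_0 + 17·L_1 + 34·L_2
  6·L_0(u) = 3u^2 - 21u + 36
  17·L_1(u) = -17u^2 + 102u - 136
  34·L_2(u) = 17u^2 - 85u + 102
Adding term by term: 3u^2 - 4u + 2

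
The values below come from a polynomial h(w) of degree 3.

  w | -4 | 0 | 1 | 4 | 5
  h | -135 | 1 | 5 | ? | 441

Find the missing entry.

The 4 known values determine h uniquely (degree ≤ 3).
Evaluate each Lagrange basis at w = 4:
L_0(4) = (4)·(3)·(-1)/[(-4)·(-5)·(-9)] = 1/15
L_1(4) = (8)·(3)·(-1)/[(4)·(-1)·(-5)] = -6/5
L_2(4) = (8)·(4)·(-1)/[(5)·(1)·(-4)] = 8/5
L_3(4) = (8)·(4)·(3)/[(9)·(5)·(4)] = 8/15
Sum: (-135)·(1/15) + 1·(-6/5) + 5·(8/5) + 441·(8/15) = 233

233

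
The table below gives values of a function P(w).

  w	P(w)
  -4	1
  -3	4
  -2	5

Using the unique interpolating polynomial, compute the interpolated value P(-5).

Evaluate each Lagrange basis at w = -5:
L_0(-5) = (-2)·(-3)/[(-1)·(-2)] = 3
L_1(-5) = (-1)·(-3)/[(1)·(-1)] = -3
L_2(-5) = (-1)·(-2)/[(2)·(1)] = 1
Sum: 1·(3) + 4·(-3) + 5·(1) = -4

-4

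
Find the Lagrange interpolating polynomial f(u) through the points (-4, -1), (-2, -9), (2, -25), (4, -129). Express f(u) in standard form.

L_0(u) = (u + 2)(u - 2)(u - 4) / [-96] = -(1/96)u^3 + (1/24)u^2 + (1/24)u - 1/6
L_1(u) = (u + 4)(u - 2)(u - 4) / [48] = (1/48)u^3 - (1/24)u^2 - (1/3)u + 2/3
L_2(u) = (u + 4)(u + 2)(u - 4) / [-48] = -(1/48)u^3 - (1/24)u^2 + (1/3)u + 2/3
L_3(u) = (u + 4)(u + 2)(u - 2) / [96] = (1/96)u^3 + (1/24)u^2 - (1/24)u - 1/6
f(u) = (-1)·L_0 + (-9)·L_1 + (-25)·L_2 + (-129)·L_3
  (-1)·L_0(u) = (1/96)u^3 - (1/24)u^2 - (1/24)u + 1/6
  (-9)·L_1(u) = -(3/16)u^3 + (3/8)u^2 + 3u - 6
  (-25)·L_2(u) = (25/48)u^3 + (25/24)u^2 - (25/3)u - 50/3
  (-129)·L_3(u) = -(43/32)u^3 - (43/8)u^2 + (43/8)u + 43/2
Adding term by term: -u^3 - 4u^2 - 1

f(u) = -u^3 - 4u^2 - 1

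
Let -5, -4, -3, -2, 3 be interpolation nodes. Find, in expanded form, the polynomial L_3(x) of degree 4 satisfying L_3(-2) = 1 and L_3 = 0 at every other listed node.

L_3(x) = -(1/30)x^4 - (3/10)x^3 - (11/30)x^2 + (27/10)x + 6

L_3(x) = (x + 5)(x + 4)(x + 3)(x - 3) / [(3)·(2)·(1)·(-5)]
       = (x^4 + 9x^3 + 11x^2 - 81x - 180) / (-30)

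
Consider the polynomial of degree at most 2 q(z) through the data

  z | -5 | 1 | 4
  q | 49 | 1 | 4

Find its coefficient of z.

-4

L_0(z) = (z - 1)(z - 4) / [54] = (1/54)z^2 - (5/54)z + 2/27
L_1(z) = (z + 5)(z - 4) / [-18] = -(1/18)z^2 - (1/18)z + 10/9
L_2(z) = (z + 5)(z - 1) / [27] = (1/27)z^2 + (4/27)z - 5/27
q(z) = 49·L_0 + 1·L_1 + 4·L_2
Only the coefficient of z is needed; take it from each L_i and combine:
49·(-5/54) + 1·(-1/18) + 4·(4/27) = -4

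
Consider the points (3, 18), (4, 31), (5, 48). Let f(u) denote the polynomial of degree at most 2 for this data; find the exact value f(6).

Using Newton's divided-difference form:
f[3,4] = (31 - 18) / (4 - 3) = 13
f[4,5] = (48 - 31) / (5 - 4) = 17
f[3,4,5] = (17 - 13) / (5 - 3) = 2
f(6) = 18 + 13·(3) + 2·(3)·(2) = 69

69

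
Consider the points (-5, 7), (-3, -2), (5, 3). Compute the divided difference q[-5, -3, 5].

q[-5,-3] = (-2 - 7) / (-3 - (-5)) = -9/2
q[-3,5] = (3 - (-2)) / (5 - (-3)) = 5/8
q[-5,-3,5] = (5/8 - (-9/2)) / (5 - (-5)) = 41/80

41/80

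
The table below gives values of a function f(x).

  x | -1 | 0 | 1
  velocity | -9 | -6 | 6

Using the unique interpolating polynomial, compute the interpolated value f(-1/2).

-69/8

Evaluate each Lagrange basis at x = -1/2:
L_0(-1/2) = (-1/2)·(-3/2)/[(-1)·(-2)] = 3/8
L_1(-1/2) = (1/2)·(-3/2)/[(1)·(-1)] = 3/4
L_2(-1/2) = (1/2)·(-1/2)/[(2)·(1)] = -1/8
Sum: (-9)·(3/8) + (-6)·(3/4) + 6·(-1/8) = -69/8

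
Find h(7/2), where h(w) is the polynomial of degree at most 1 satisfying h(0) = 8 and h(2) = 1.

-17/4

L_0(7/2) = (3/2)/[(-2)] = -3/4
L_1(7/2) = (7/2)/[(2)] = 7/4
Sum: 8·(-3/4) + 1·(7/4) = -17/4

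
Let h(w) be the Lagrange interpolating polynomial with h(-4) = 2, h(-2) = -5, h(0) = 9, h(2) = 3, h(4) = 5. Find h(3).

Evaluate each Lagrange basis at w = 3:
L_0(3) = (5)·(3)·(1)·(-1)/[(-2)·(-4)·(-6)·(-8)] = -5/128
L_1(3) = (7)·(3)·(1)·(-1)/[(2)·(-2)·(-4)·(-6)] = 7/32
L_2(3) = (7)·(5)·(1)·(-1)/[(4)·(2)·(-2)·(-4)] = -35/64
L_3(3) = (7)·(5)·(3)·(-1)/[(6)·(4)·(2)·(-2)] = 35/32
L_4(3) = (7)·(5)·(3)·(1)/[(8)·(6)·(4)·(2)] = 35/128
Sum: 2·(-5/128) + (-5)·(7/32) + 9·(-35/64) + 3·(35/32) + 5·(35/128) = -185/128

-185/128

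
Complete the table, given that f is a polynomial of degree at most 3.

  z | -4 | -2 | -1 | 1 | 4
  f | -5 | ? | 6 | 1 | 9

13/2

The 4 known values determine f uniquely (degree ≤ 3).
Evaluate each Lagrange basis at z = -2:
L_0(-2) = (-1)·(-3)·(-6)/[(-3)·(-5)·(-8)] = 3/20
L_1(-2) = (2)·(-3)·(-6)/[(3)·(-2)·(-5)] = 6/5
L_2(-2) = (2)·(-1)·(-6)/[(5)·(2)·(-3)] = -2/5
L_3(-2) = (2)·(-1)·(-3)/[(8)·(5)·(3)] = 1/20
Sum: (-5)·(3/20) + 6·(6/5) + 1·(-2/5) + 9·(1/20) = 13/2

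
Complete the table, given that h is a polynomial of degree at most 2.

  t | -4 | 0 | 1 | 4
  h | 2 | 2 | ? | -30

The 3 known values determine h uniquely (degree ≤ 2).
Evaluate each Lagrange basis at t = 1:
L_0(1) = (1)·(-3)/[(-4)·(-8)] = -3/32
L_1(1) = (5)·(-3)/[(4)·(-4)] = 15/16
L_2(1) = (5)·(1)/[(8)·(4)] = 5/32
Sum: 2·(-3/32) + 2·(15/16) + (-30)·(5/32) = -3

-3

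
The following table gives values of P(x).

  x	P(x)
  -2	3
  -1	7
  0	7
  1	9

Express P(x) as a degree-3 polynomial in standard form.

Newton's divided differences:
P[-2,-1] = (7 - 3) / (-1 - (-2)) = 4
P[-1,0] = (7 - 7) / (0 - (-1)) = 0
P[0,1] = (9 - 7) / (1 - 0) = 2
P[-2,-1,0] = (0 - 4) / (0 - (-2)) = -2
P[-1,0,1] = (2 - 0) / (1 - (-1)) = 1
P[-2,-1,0,1] = (1 - (-2)) / (1 - (-2)) = 1
P(x) = 3 + 4·(x + 2) + (-2)·(x + 2)(x + 1) + 1·(x + 2)(x + 1)x
Expanding: P(x) = x^3 + x^2 + 7

P(x) = x^3 + x^2 + 7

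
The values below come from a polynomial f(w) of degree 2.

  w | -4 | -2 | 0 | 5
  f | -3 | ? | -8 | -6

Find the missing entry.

The 3 known values determine f uniquely (degree ≤ 2).
Evaluate each Lagrange basis at w = -2:
L_0(-2) = (-2)·(-7)/[(-4)·(-9)] = 7/18
L_1(-2) = (2)·(-7)/[(4)·(-5)] = 7/10
L_2(-2) = (2)·(-2)/[(9)·(5)] = -4/45
Sum: (-3)·(7/18) + (-8)·(7/10) + (-6)·(-4/45) = -187/30

-187/30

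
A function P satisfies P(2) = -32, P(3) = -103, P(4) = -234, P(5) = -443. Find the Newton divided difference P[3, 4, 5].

-39

P[3,4] = (-234 - (-103)) / (4 - 3) = -131
P[4,5] = (-443 - (-234)) / (5 - 4) = -209
P[3,4,5] = (-209 - (-131)) / (5 - 3) = -39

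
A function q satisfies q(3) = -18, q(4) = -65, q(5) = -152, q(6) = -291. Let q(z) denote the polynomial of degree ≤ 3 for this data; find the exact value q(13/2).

Evaluate each Lagrange basis at z = 13/2:
L_0(13/2) = (5/2)·(3/2)·(1/2)/[(-1)·(-2)·(-3)] = -5/16
L_1(13/2) = (7/2)·(3/2)·(1/2)/[(1)·(-1)·(-2)] = 21/16
L_2(13/2) = (7/2)·(5/2)·(1/2)/[(2)·(1)·(-1)] = -35/16
L_3(13/2) = (7/2)·(5/2)·(3/2)/[(3)·(2)·(1)] = 35/16
Sum: (-18)·(-5/16) + (-65)·(21/16) + (-152)·(-35/16) + (-291)·(35/16) = -1535/4

-1535/4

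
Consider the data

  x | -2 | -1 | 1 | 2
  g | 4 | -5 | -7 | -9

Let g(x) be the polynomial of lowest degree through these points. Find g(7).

-209

Evaluate each Lagrange basis at x = 7:
L_0(7) = (8)·(6)·(5)/[(-1)·(-3)·(-4)] = -20
L_1(7) = (9)·(6)·(5)/[(1)·(-2)·(-3)] = 45
L_2(7) = (9)·(8)·(5)/[(3)·(2)·(-1)] = -60
L_3(7) = (9)·(8)·(6)/[(4)·(3)·(1)] = 36
Sum: 4·(-20) + (-5)·(45) + (-7)·(-60) + (-9)·(36) = -209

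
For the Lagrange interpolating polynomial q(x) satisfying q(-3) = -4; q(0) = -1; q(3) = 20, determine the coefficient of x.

4

Build the Lagrange basis polynomials:
L_0(x) = x(x - 3) / [18] = (1/18)x^2 - (1/6)x
L_1(x) = (x + 3)(x - 3) / [-9] = -(1/9)x^2 + 1
L_2(x) = (x + 3)x / [18] = (1/18)x^2 + (1/6)x
q(x) = (-4)·L_0 + (-1)·L_1 + 20·L_2
Only the coefficient of x is needed; take it from each L_i and combine:
(-4)·(-1/6) + (-1)·(0) + 20·(1/6) = 4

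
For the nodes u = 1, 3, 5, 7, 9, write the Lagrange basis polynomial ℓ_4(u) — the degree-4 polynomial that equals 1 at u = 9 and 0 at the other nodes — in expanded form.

ℓ_4(u) = (1/384)u^4 - (1/24)u^3 + (43/192)u^2 - (11/24)u + 35/128

ℓ_4(u) = (u - 1)(u - 3)(u - 5)(u - 7) / [(8)·(6)·(4)·(2)]
       = (u^4 - 16u^3 + 86u^2 - 176u + 105) / (384)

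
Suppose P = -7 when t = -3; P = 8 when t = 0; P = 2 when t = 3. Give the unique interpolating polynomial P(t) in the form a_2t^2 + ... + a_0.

P(t) = -(7/6)t^2 + (3/2)t + 8

L_0(t) = t(t - 3) / [18] = (1/18)t^2 - (1/6)t
L_1(t) = (t + 3)(t - 3) / [-9] = -(1/9)t^2 + 1
L_2(t) = (t + 3)t / [18] = (1/18)t^2 + (1/6)t
P(t) = (-7)·L_0 + 8·L_1 + 2·L_2
  (-7)·L_0(t) = -(7/18)t^2 + (7/6)t
  8·L_1(t) = -(8/9)t^2 + 8
  2·L_2(t) = (1/9)t^2 + (1/3)t
Adding term by term: -(7/6)t^2 + (3/2)t + 8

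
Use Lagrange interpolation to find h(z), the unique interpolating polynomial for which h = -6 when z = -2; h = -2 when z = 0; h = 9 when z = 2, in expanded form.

Build the Lagrange basis polynomials:
L_0(z) = z(z - 2) / [8] = (1/8)z^2 - (1/4)z
L_1(z) = (z + 2)(z - 2) / [-4] = -(1/4)z^2 + 1
L_2(z) = (z + 2)z / [8] = (1/8)z^2 + (1/4)z
h(z) = (-6)·L_0 + (-2)·L_1 + 9·L_2
  (-6)·L_0(z) = -(3/4)z^2 + (3/2)z
  (-2)·L_1(z) = (1/2)z^2 - 2
  9·L_2(z) = (9/8)z^2 + (9/4)z
Adding term by term: (7/8)z^2 + (15/4)z - 2

h(z) = (7/8)z^2 + (15/4)z - 2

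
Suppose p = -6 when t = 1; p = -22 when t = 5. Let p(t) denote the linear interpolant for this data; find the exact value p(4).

L_0(4) = (-1)/[(-4)] = 1/4
L_1(4) = (3)/[(4)] = 3/4
Sum: (-6)·(1/4) + (-22)·(3/4) = -18

-18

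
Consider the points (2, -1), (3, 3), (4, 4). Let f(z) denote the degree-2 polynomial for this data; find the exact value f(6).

-3

Evaluate each Lagrange basis at z = 6:
L_0(6) = (3)·(2)/[(-1)·(-2)] = 3
L_1(6) = (4)·(2)/[(1)·(-1)] = -8
L_2(6) = (4)·(3)/[(2)·(1)] = 6
Sum: (-1)·(3) + 3·(-8) + 4·(6) = -3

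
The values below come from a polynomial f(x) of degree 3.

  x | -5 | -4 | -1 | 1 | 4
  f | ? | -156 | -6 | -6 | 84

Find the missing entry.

-294

The 4 known values determine f uniquely (degree ≤ 3).
L_0(-5) = (-4)·(-6)·(-9)/[(-3)·(-5)·(-8)] = 9/5
L_1(-5) = (-1)·(-6)·(-9)/[(3)·(-2)·(-5)] = -9/5
L_2(-5) = (-1)·(-4)·(-9)/[(5)·(2)·(-3)] = 6/5
L_3(-5) = (-1)·(-4)·(-6)/[(8)·(5)·(3)] = -1/5
Sum: (-156)·(9/5) + (-6)·(-9/5) + (-6)·(6/5) + 84·(-1/5) = -294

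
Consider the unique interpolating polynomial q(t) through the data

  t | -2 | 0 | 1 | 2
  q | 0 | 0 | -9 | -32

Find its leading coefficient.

-1

L_0(t) = t(t - 1)(t - 2) / [-24] = -(1/24)t^3 + (1/8)t^2 - (1/12)t
L_1(t) = (t + 2)(t - 1)(t - 2) / [4] = (1/4)t^3 - (1/4)t^2 - t + 1
L_2(t) = (t + 2)t(t - 2) / [-3] = -(1/3)t^3 + (4/3)t
L_3(t) = (t + 2)t(t - 1) / [8] = (1/8)t^3 + (1/8)t^2 - (1/4)t
q(t) = 0·L_0 + 0·L_1 + (-9)·L_2 + (-32)·L_3
Only the coefficient of t^3 is needed; take it from each L_i and combine:
0·(-1/24) + 0·(1/4) + (-9)·(-1/3) + (-32)·(1/8) = -1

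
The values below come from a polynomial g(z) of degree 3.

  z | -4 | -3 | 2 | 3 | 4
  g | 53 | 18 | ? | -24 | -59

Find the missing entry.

The 4 known values determine g uniquely (degree ≤ 3).
Evaluate each Lagrange basis at z = 2:
L_0(2) = (5)·(-1)·(-2)/[(-1)·(-7)·(-8)] = -5/28
L_1(2) = (6)·(-1)·(-2)/[(1)·(-6)·(-7)] = 2/7
L_2(2) = (6)·(5)·(-2)/[(7)·(6)·(-1)] = 10/7
L_3(2) = (6)·(5)·(-1)/[(8)·(7)·(1)] = -15/28
Sum: 53·(-5/28) + 18·(2/7) + (-24)·(10/7) + (-59)·(-15/28) = -7

-7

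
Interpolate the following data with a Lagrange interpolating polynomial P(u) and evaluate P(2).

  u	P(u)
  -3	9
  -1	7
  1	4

17/8

Evaluate each Lagrange basis at u = 2:
L_0(2) = (3)·(1)/[(-2)·(-4)] = 3/8
L_1(2) = (5)·(1)/[(2)·(-2)] = -5/4
L_2(2) = (5)·(3)/[(4)·(2)] = 15/8
Sum: 9·(3/8) + 7·(-5/4) + 4·(15/8) = 17/8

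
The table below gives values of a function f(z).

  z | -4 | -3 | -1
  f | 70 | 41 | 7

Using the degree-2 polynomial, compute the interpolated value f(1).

Evaluate each Lagrange basis at z = 1:
L_0(1) = (4)·(2)/[(-1)·(-3)] = 8/3
L_1(1) = (5)·(2)/[(1)·(-2)] = -5
L_2(1) = (5)·(4)/[(3)·(2)] = 10/3
Sum: 70·(8/3) + 41·(-5) + 7·(10/3) = 5

5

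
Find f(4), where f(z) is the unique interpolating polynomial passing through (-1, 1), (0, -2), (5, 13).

6

Using Newton's divided-difference form:
f[-1,0] = (-2 - 1) / (0 - (-1)) = -3
f[0,5] = (13 - (-2)) / (5 - 0) = 3
f[-1,0,5] = (3 - (-3)) / (5 - (-1)) = 1
f(4) = 1 + (-3)·(5) + 1·(5)·(4) = 6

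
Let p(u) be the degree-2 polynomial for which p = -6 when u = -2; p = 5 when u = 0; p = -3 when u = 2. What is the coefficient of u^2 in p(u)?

The leading coefficient equals the top divided difference p[-2,0,2].
p[-2,0] = (5 - (-6)) / (0 - (-2)) = 11/2
p[0,2] = (-3 - 5) / (2 - 0) = -4
p[-2,0,2] = (-4 - 11/2) / (2 - (-2)) = -19/8

-19/8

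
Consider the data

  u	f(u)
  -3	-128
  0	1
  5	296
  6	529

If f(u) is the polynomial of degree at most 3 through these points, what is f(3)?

58

Evaluate each Lagrange basis at u = 3:
L_0(3) = (3)·(-2)·(-3)/[(-3)·(-8)·(-9)] = -1/12
L_1(3) = (6)·(-2)·(-3)/[(3)·(-5)·(-6)] = 2/5
L_2(3) = (6)·(3)·(-3)/[(8)·(5)·(-1)] = 27/20
L_3(3) = (6)·(3)·(-2)/[(9)·(6)·(1)] = -2/3
Sum: (-128)·(-1/12) + 1·(2/5) + 296·(27/20) + 529·(-2/3) = 58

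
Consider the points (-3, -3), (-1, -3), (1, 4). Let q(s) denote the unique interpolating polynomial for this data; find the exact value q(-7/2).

-61/32

Using Newton's divided-difference form:
q[-3,-1] = (-3 - (-3)) / (-1 - (-3)) = 0
q[-1,1] = (4 - (-3)) / (1 - (-1)) = 7/2
q[-3,-1,1] = (7/2 - 0) / (1 - (-3)) = 7/8
q(-7/2) = -3 + 0·(-1/2) + (7/8)·(-1/2)·(-5/2) = -61/32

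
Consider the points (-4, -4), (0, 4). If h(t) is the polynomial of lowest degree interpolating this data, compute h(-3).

-2

Evaluate each Lagrange basis at t = -3:
L_0(-3) = (-3)/[(-4)] = 3/4
L_1(-3) = (1)/[(4)] = 1/4
Sum: (-4)·(3/4) + 4·(1/4) = -2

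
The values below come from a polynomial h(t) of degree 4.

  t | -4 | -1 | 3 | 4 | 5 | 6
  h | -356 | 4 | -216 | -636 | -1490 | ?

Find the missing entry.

The 5 known values determine h uniquely (degree ≤ 4).
L_0(6) = (7)·(3)·(2)·(1)/[(-3)·(-7)·(-8)·(-9)] = 1/36
L_1(6) = (10)·(3)·(2)·(1)/[(3)·(-4)·(-5)·(-6)] = -1/6
L_2(6) = (10)·(7)·(2)·(1)/[(7)·(4)·(-1)·(-2)] = 5/2
L_3(6) = (10)·(7)·(3)·(1)/[(8)·(5)·(1)·(-1)] = -21/4
L_4(6) = (10)·(7)·(3)·(2)/[(9)·(6)·(2)·(1)] = 35/9
Sum: (-356)·(1/36) + 4·(-1/6) + (-216)·(5/2) + (-636)·(-21/4) + (-1490)·(35/9) = -3006

-3006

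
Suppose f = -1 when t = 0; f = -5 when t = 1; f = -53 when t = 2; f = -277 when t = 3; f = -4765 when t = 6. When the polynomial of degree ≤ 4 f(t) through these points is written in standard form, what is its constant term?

L_0(t) = (t - 1)(t - 2)(t - 3)(t - 6) / [36] = (1/36)t^4 - (1/3)t^3 + (47/36)t^2 - 2t + 1
L_1(t) = t(t - 2)(t - 3)(t - 6) / [-10] = -(1/10)t^4 + (11/10)t^3 - (18/5)t^2 + (18/5)t
L_2(t) = t(t - 1)(t - 3)(t - 6) / [8] = (1/8)t^4 - (5/4)t^3 + (27/8)t^2 - (9/4)t
L_3(t) = t(t - 1)(t - 2)(t - 6) / [-18] = -(1/18)t^4 + (1/2)t^3 - (10/9)t^2 + (2/3)t
L_4(t) = t(t - 1)(t - 2)(t - 3) / [360] = (1/360)t^4 - (1/60)t^3 + (11/360)t^2 - (1/60)t
f(t) = (-1)·L_0 + (-5)·L_1 + (-53)·L_2 + (-277)·L_3 + (-4765)·L_4
Only the constant term is needed; take it from each L_i and combine:
(-1)·(1) + (-5)·(0) + (-53)·(0) + (-277)·(0) + (-4765)·(0) = -1

-1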